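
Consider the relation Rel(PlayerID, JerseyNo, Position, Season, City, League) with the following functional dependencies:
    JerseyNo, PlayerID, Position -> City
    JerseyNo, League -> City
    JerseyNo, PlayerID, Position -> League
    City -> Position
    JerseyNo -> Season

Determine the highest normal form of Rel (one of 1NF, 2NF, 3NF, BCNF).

1NF

Candidate keys: {City, JerseyNo, PlayerID}, {JerseyNo, League, PlayerID}, {JerseyNo, PlayerID, Position}. Prime attributes: {City, JerseyNo, League, PlayerID, Position}.
JerseyNo, League -> City breaks BCNF: {JerseyNo, League}⁺ = {City, JerseyNo, League, Position, Season}, so {JerseyNo, League} is not a superkey.
Because {Season} is non-prime and the left side of JerseyNo -> Season is not a superkey, the relation is not in 3NF.
The proper key subset {JerseyNo} of {City, JerseyNo, PlayerID} determines non-prime {Season}, so the relation is not even in 2NF.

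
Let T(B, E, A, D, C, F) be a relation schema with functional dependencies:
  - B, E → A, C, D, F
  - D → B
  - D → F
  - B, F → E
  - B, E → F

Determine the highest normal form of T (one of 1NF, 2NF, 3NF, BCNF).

BCNF

Candidate keys: {B, E}, {B, F}, {D}. Prime attributes: {B, D, E, F}.
The left-hand side of every FD is a superkey, so BCNF is satisfied.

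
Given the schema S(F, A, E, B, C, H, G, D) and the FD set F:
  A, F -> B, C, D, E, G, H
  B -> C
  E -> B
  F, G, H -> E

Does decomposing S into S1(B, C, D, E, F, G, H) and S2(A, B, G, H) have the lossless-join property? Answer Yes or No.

S1 ∩ S2 = {B, G, H}; its closure under F is {B, C, G, H}.
Neither S1 nor S2 is contained in that closure, so the decomposition is lossy.

No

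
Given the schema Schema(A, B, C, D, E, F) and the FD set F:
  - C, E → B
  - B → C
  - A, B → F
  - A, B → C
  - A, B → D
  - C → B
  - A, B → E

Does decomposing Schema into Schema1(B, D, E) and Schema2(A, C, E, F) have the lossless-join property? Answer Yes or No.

No

Common attributes: {E}; their closure is {E}.
The closure covers neither Schema1 nor Schema2 entirely; the join is not lossless.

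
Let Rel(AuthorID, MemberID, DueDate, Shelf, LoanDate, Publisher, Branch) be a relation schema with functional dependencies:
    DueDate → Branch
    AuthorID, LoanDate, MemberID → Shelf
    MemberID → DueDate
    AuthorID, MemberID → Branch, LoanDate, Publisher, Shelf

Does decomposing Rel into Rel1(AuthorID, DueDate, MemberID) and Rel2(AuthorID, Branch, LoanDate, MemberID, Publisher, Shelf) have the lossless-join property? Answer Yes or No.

The shared attributes are {AuthorID, MemberID} and {AuthorID, MemberID}⁺ = {AuthorID, Branch, DueDate, LoanDate, MemberID, Publisher, Shelf}.
Rel1 is contained in that closure, so Rel1 ∩ Rel2 → Rel1 holds and the join is lossless.

Yes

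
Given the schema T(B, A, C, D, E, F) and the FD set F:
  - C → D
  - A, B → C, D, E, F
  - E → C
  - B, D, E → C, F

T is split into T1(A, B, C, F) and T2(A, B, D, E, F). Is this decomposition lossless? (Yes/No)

The shared attributes are {A, B, F} and {A, B, F}⁺ = {A, B, C, D, E, F}.
T1 is contained in that closure, so T1 ∩ T2 → T1 holds and the join is lossless.

Yes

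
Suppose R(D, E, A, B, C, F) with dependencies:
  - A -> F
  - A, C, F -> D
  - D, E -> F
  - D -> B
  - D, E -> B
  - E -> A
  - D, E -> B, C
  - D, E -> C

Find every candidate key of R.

{C, E}, {D, E}

Attributes never on any right-hand side: {E} — every candidate key must contain it.
{C, E}⁺ = {A, B, C, D, E, F}, which is every attribute, so {C, E} is a candidate key.
{D, E}⁺ = {A, B, C, D, E, F}, which is every attribute, so {D, E} is a candidate key.
Any other superkey properly contains one of these, so there are no further candidate keys.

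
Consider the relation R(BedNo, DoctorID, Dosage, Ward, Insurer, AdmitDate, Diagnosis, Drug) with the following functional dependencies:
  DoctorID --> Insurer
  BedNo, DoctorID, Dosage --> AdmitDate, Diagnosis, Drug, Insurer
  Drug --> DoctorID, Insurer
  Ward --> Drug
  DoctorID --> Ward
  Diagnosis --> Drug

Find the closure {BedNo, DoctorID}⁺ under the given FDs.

Start with {BedNo, DoctorID}.
DoctorID --> Insurer applies; add {Insurer} → now {BedNo, DoctorID, Insurer}.
DoctorID --> Ward applies; add {Ward} → now {BedNo, DoctorID, Insurer, Ward}.
Ward --> Drug applies; add {Drug} → now {BedNo, DoctorID, Drug, Insurer, Ward}.
No further FD applies.

{BedNo, DoctorID, Drug, Insurer, Ward}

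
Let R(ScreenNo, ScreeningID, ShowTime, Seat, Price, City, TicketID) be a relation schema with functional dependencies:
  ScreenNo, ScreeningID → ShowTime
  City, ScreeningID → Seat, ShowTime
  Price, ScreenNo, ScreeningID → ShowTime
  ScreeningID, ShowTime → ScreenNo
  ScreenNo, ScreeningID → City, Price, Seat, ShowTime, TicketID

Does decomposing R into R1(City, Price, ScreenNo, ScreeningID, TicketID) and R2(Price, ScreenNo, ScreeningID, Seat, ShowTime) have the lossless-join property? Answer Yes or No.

Common attributes: {Price, ScreenNo, ScreeningID}; their closure is {City, Price, ScreenNo, ScreeningID, Seat, ShowTime, TicketID}.
This includes all of R1, so the common attributes are a superkey of R1 — the join is lossless.

Yes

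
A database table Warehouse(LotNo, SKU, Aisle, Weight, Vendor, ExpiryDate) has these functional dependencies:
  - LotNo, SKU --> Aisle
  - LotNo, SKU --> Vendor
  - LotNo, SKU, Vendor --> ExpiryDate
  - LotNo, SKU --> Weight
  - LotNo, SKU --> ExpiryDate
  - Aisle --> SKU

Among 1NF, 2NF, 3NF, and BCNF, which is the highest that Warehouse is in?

Candidate keys: {Aisle, LotNo}, {LotNo, SKU}. Prime attributes: {Aisle, LotNo, SKU}.
Aisle --> SKU breaks BCNF: {Aisle}⁺ = {Aisle, SKU}, so {Aisle} is not a superkey.
Since {SKU} ⊆ prime attributes and every other non-superkey FD also has a prime right side, the schema is in 3NF.

3NF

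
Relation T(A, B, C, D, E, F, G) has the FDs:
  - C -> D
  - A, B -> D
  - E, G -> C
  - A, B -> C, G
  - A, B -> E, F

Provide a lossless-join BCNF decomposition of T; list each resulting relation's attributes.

{A, B, E, F, G}; {C, D}; {C, E, G}

Candidate key of the original relation: {A, B}.
Within {A, B, C, D, E, F, G}: {C}⁺ ∩ {A, B, C, D, E, F, G} = {C, D}, not the whole set, so C -> D violates BCNF; decompose into {C, D} and {A, B, C, E, F, G}.
{C, D} has no BCNF violation.
Within {A, B, C, E, F, G}: {E, G}⁺ ∩ {A, B, C, E, F, G} = {C, E, G}, not the whole set, so E, G -> C violates BCNF; decompose into {C, E, G} and {A, B, E, F, G}.
{C, E, G} has no BCNF violation.
{A, B, E, F, G} has no BCNF violation.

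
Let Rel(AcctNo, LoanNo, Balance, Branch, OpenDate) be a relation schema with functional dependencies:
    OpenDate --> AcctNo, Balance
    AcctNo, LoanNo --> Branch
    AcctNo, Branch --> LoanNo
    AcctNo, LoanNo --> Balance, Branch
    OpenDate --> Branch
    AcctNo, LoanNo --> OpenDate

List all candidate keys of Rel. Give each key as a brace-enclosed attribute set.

{AcctNo, Branch}, {AcctNo, LoanNo}, {OpenDate}

{OpenDate} is a candidate key since {OpenDate}⁺ = {AcctNo, Balance, Branch, LoanNo, OpenDate} covers every attribute.
{AcctNo, Branch} is a candidate key since {AcctNo, Branch}⁺ = {AcctNo, Balance, Branch, LoanNo, OpenDate} covers every attribute.
{AcctNo, LoanNo} is a candidate key since {AcctNo, LoanNo}⁺ = {AcctNo, Balance, Branch, LoanNo, OpenDate} covers every attribute.
No proper subset of any of these is a key, and no other minimal superkey exists.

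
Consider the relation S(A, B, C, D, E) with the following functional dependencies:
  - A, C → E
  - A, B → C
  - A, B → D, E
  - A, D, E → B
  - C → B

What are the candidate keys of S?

No FD produces {A}, so it must be in every candidate key.
{A, B} is a candidate key since {A, B}⁺ = {A, B, C, D, E} covers every attribute.
{A, C} is a candidate key since {A, C}⁺ = {A, B, C, D, E} covers every attribute.
{A, D, E} is a candidate key since {A, D, E}⁺ = {A, B, C, D, E} covers every attribute.
Any other superkey properly contains one of these, so there are no further candidate keys.

{A, B}, {A, C}, {A, D, E}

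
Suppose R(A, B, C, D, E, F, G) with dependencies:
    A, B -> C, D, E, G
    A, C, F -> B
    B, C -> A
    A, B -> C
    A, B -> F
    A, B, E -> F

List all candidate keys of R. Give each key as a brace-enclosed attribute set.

{A, B}⁺ = {A, B, C, D, E, F, G}, which is every attribute, so {A, B} is a candidate key.
{B, C}⁺ = {A, B, C, D, E, F, G}, which is every attribute, so {B, C} is a candidate key.
{A, C, F}⁺ = {A, B, C, D, E, F, G}, which is every attribute, so {A, C, F} is a candidate key.
No proper subset of any of these is a key, and no other minimal superkey exists.

{A, B}, {A, C, F}, {B, C}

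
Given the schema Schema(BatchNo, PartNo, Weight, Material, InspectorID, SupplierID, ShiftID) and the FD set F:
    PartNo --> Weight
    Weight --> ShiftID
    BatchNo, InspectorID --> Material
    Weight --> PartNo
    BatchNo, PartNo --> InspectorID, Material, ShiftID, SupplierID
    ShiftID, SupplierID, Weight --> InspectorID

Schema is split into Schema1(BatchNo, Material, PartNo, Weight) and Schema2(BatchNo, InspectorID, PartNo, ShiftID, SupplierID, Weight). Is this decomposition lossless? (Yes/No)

Schema1 ∩ Schema2 = {BatchNo, PartNo, Weight}; its closure under F is {BatchNo, InspectorID, Material, PartNo, ShiftID, SupplierID, Weight}.
This includes all of Schema1, so the common attributes are a superkey of Schema1 — the join is lossless.

Yes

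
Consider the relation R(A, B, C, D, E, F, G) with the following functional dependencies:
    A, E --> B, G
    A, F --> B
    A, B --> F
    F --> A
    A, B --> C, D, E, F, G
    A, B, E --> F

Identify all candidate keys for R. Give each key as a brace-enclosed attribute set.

{F}⁺ = {A, B, C, D, E, F, G}, which is every attribute, so {F} is a candidate key.
{A, B}⁺ = {A, B, C, D, E, F, G}, which is every attribute, so {A, B} is a candidate key.
{A, E}⁺ = {A, B, C, D, E, F, G}, which is every attribute, so {A, E} is a candidate key.
No proper subset of any of these is a key, and no other minimal superkey exists.

{A, B}, {A, E}, {F}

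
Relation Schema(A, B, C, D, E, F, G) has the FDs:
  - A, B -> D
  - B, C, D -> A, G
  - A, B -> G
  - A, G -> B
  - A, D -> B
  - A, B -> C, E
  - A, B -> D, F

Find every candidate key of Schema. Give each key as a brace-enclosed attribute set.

{A, B}, {A, D}, {A, G}, {B, C, D}

{A, B}⁺ = {A, B, C, D, E, F, G} — all of the relation — so {A, B} is a candidate key.
{A, D}⁺ = {A, B, C, D, E, F, G} — all of the relation — so {A, D} is a candidate key.
{A, G}⁺ = {A, B, C, D, E, F, G} — all of the relation — so {A, G} is a candidate key.
{B, C, D}⁺ = {A, B, C, D, E, F, G} — all of the relation — so {B, C, D} is a candidate key.
These are minimal and exhaustive — every other superkey contains one of them.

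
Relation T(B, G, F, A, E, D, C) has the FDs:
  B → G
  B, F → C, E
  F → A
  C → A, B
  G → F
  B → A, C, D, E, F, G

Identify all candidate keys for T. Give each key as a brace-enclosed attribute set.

{B}⁺ = {A, B, C, D, E, F, G} — all of the relation — so {B} is a candidate key.
{C}⁺ = {A, B, C, D, E, F, G} — all of the relation — so {C} is a candidate key.
Any other superkey properly contains one of these, so there are no further candidate keys.

{B}, {C}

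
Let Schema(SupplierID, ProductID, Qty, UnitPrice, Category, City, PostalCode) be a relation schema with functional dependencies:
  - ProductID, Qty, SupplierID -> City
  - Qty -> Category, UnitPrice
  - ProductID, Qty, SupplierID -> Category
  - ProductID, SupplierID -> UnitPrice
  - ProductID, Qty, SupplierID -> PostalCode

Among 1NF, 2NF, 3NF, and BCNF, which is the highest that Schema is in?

Candidate key: {ProductID, Qty, SupplierID}. Prime attributes: {ProductID, Qty, SupplierID}.
Qty -> Category, UnitPrice: {Qty}⁺ = {Category, Qty, UnitPrice}, which is not all of the attributes, so the left side is not a superkey — BCNF is violated.
Because {Category, UnitPrice} are non-prime and the left side of Qty -> Category, UnitPrice is not a superkey, the relation is not in 3NF.
{Qty} is a proper subset of the key {ProductID, Qty, SupplierID}, and {Qty}⁺ contains the non-prime attributes {Category, UnitPrice} — a partial dependency, so 2NF is violated.

1NF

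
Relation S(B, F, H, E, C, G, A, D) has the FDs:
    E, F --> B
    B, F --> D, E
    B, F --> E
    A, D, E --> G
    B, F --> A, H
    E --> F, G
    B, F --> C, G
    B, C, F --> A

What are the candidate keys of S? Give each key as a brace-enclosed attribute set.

{E}⁺ = {A, B, C, D, E, F, G, H}, which is every attribute, so {E} is a candidate key.
{B, F}⁺ = {A, B, C, D, E, F, G, H}, which is every attribute, so {B, F} is a candidate key.
Any other superkey properly contains one of these, so there are no further candidate keys.

{B, F}, {E}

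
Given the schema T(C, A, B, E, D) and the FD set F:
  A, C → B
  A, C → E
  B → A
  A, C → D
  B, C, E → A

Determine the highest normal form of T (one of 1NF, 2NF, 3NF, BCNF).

Candidate keys: {A, C}, {B, C}. Prime attributes: {A, B, C}.
For B → A we have {B}⁺ = {A, B}; {B} is not a superkey, so BCNF fails.
Its right-hand attributes {A} are all prime, as are those of every other non-superkey FD — the relation is in 3NF.

3NF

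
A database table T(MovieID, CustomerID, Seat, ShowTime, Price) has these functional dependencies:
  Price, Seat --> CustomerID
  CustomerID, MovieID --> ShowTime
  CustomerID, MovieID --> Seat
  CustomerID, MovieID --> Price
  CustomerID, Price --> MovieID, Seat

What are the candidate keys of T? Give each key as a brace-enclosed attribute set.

{CustomerID, MovieID} is a candidate key since {CustomerID, MovieID}⁺ = {CustomerID, MovieID, Price, Seat, ShowTime} covers every attribute.
{CustomerID, Price} is a candidate key since {CustomerID, Price}⁺ = {CustomerID, MovieID, Price, Seat, ShowTime} covers every attribute.
{Price, Seat} is a candidate key since {Price, Seat}⁺ = {CustomerID, MovieID, Price, Seat, ShowTime} covers every attribute.
No proper subset of any of these is a key, and no other minimal superkey exists.

{CustomerID, MovieID}, {CustomerID, Price}, {Price, Seat}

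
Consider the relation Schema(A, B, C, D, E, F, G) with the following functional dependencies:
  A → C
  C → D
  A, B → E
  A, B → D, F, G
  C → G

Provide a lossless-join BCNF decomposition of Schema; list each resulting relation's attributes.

{A, B, E, F}; {A, C}; {C, D, G}

Candidate key of the original relation: {A, B}.
In {A, B, C, D, E, F, G}, {A} is not a superkey ({A}⁺ restricted to this set is {A, C, D, G}), so split on A → C, D, G into {A, C, D, G} and {A, B, E, F}.
In {A, C, D, G}, {C} is not a superkey ({C}⁺ restricted to this set is {C, D, G}), so split on C → D, G into {C, D, G} and {A, C}.
{C, D, G} has no BCNF violation.
{A, C} has no BCNF violation.
{A, B, E, F} has no BCNF violation.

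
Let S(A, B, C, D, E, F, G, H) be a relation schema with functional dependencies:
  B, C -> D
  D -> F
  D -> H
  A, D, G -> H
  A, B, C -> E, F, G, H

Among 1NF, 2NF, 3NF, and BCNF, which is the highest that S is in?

Candidate key: {A, B, C}. Prime attributes: {A, B, C}.
B, C -> D breaks BCNF: {B, C}⁺ = {B, C, D, F, H}, so {B, C} is not a superkey.
B, C -> D has non-prime {D} on the right and a non-superkey on the left, so 3NF fails.
{B, C} is a proper subset of the key {A, B, C}, and {B, C}⁺ contains the non-prime attributes {D, F, H} — a partial dependency, so 2NF is violated.

1NF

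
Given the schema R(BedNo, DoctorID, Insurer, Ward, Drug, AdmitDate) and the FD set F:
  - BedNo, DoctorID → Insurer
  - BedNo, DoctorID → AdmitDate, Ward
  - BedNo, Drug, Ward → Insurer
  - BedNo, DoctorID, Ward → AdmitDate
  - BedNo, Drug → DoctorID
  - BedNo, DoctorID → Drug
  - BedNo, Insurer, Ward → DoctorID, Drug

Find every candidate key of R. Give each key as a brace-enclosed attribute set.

Attributes never on any right-hand side: {BedNo} — every candidate key must contain it.
{BedNo, DoctorID} is a candidate key since {BedNo, DoctorID}⁺ = {AdmitDate, BedNo, DoctorID, Drug, Insurer, Ward} covers every attribute.
{BedNo, Drug} is a candidate key since {BedNo, Drug}⁺ = {AdmitDate, BedNo, DoctorID, Drug, Insurer, Ward} covers every attribute.
{BedNo, Insurer, Ward} is a candidate key since {BedNo, Insurer, Ward}⁺ = {AdmitDate, BedNo, DoctorID, Drug, Insurer, Ward} covers every attribute.
These are minimal and exhaustive — every other superkey contains one of them.

{BedNo, DoctorID}, {BedNo, Drug}, {BedNo, Insurer, Ward}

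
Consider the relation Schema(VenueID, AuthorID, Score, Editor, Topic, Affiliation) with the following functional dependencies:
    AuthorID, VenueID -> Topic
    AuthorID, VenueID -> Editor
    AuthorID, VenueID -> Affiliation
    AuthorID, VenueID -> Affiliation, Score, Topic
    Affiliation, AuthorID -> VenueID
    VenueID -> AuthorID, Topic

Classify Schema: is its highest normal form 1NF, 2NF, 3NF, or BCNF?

Candidate keys: {Affiliation, AuthorID}, {VenueID}. Prime attributes: {Affiliation, AuthorID, VenueID}.
Every FD has a superkey on the left, so the relation is in BCNF.

BCNF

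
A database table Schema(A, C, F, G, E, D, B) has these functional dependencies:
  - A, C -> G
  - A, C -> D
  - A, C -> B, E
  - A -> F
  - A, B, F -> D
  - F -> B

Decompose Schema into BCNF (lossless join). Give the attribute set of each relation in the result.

Candidate key of the original relation: {A, C}.
{A, B, C, D, E, F, G}: {A} determines {A, B, D, F} here but is not a superkey — split on A -> B, D, F, giving {A, B, D, F} and {A, C, E, G}.
{A, B, D, F}: {F} determines {B, F} here but is not a superkey — split on F -> B, giving {B, F} and {A, D, F}.
{B, F} has no BCNF violation.
{A, D, F} has no BCNF violation.
{A, C, E, G} has no BCNF violation.

{A, C, E, G}; {A, D, F}; {B, F}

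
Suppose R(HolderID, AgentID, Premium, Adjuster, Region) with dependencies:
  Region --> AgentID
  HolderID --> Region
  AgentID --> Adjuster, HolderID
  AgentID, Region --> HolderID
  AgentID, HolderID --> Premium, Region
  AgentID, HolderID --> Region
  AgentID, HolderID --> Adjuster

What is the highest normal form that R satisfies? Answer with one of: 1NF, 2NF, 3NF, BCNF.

Candidate keys: {AgentID}, {HolderID}, {Region}. Prime attributes: {AgentID, HolderID, Region}.
Each dependency's left side is a superkey — BCNF holds.

BCNF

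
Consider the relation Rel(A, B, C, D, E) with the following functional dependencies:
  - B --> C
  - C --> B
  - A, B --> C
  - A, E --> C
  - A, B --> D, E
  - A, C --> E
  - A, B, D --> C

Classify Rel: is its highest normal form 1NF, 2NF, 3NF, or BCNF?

Candidate keys: {A, B}, {A, C}, {A, E}. Prime attributes: {A, B, C, E}.
B --> C breaks BCNF: {B}⁺ = {B, C}, so {B} is not a superkey.
But every attribute on its right side ({C}) is prime, and the same holds for every other non-superkey FD, so 3NF still holds.

3NF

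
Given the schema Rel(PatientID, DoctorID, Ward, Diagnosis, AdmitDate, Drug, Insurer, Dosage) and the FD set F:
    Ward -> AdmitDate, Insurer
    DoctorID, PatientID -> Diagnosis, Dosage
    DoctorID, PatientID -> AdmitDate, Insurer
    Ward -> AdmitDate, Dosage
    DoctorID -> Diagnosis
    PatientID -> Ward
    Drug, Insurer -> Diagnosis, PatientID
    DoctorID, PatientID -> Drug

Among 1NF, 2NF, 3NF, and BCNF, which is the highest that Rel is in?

Candidate keys: {DoctorID, Drug, Insurer}, {DoctorID, Drug, Ward}, {DoctorID, PatientID}. Prime attributes: {DoctorID, Drug, Insurer, PatientID, Ward}.
For Ward -> AdmitDate, Insurer we have {Ward}⁺ = {AdmitDate, Dosage, Insurer, Ward}; {Ward} is not a superkey, so BCNF fails.
Ward -> AdmitDate, Insurer determines the non-prime attribute {AdmitDate} from a non-superkey — 3NF is violated.
{DoctorID} is a proper subset of the key {DoctorID, PatientID}, and {DoctorID}⁺ contains the non-prime attribute {Diagnosis} — a partial dependency, so 2NF is violated.

1NF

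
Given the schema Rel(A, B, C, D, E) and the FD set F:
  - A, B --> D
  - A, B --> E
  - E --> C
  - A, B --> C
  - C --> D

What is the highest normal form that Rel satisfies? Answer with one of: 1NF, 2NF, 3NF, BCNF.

2NF

Candidate key: {A, B}. Prime attributes: {A, B}.
E --> C: {E}⁺ = {C, D, E}, which is not all of the attributes, so the left side is not a superkey — BCNF is violated.
E --> C determines the non-prime attribute {C} from a non-superkey — 3NF is violated.
No proper subset of a key has a non-prime attribute in its closure, so there is no partial dependency; 2NF holds.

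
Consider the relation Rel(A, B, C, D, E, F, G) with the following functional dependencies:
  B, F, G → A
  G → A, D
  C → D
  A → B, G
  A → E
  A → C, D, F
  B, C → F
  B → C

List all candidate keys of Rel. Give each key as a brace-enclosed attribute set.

{A}, {G}

{A}⁺ = {A, B, C, D, E, F, G} — all of the relation — so {A} is a candidate key.
{G}⁺ = {A, B, C, D, E, F, G} — all of the relation — so {G} is a candidate key.
Any other superkey properly contains one of these, so there are no further candidate keys.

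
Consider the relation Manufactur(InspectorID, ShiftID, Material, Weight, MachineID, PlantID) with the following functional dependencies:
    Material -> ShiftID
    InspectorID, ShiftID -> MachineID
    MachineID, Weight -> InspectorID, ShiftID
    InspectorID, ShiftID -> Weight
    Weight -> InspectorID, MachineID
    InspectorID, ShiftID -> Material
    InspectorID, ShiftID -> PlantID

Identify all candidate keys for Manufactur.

{InspectorID, Material}, {InspectorID, ShiftID}, {Weight}

Closure of {Weight} is {InspectorID, MachineID, Material, PlantID, ShiftID, Weight}, the whole schema; {Weight} is a candidate key.
Closure of {InspectorID, Material} is {InspectorID, MachineID, Material, PlantID, ShiftID, Weight}, the whole schema; {InspectorID, Material} is a candidate key.
Closure of {InspectorID, ShiftID} is {InspectorID, MachineID, Material, PlantID, ShiftID, Weight}, the whole schema; {InspectorID, ShiftID} is a candidate key.
No proper subset of any of these is a key, and no other minimal superkey exists.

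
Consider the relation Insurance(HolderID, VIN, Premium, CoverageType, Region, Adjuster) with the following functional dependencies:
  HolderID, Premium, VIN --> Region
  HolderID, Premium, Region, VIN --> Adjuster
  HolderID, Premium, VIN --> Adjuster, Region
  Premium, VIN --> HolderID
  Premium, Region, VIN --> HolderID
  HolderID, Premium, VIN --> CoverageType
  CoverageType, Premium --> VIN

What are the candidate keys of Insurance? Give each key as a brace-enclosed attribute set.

{CoverageType, Premium}, {Premium, VIN}

{Premium} never appears on the right of any FD, so every key must include it.
{CoverageType, Premium} is a candidate key since {CoverageType, Premium}⁺ = {Adjuster, CoverageType, HolderID, Premium, Region, VIN} covers every attribute.
{Premium, VIN} is a candidate key since {Premium, VIN}⁺ = {Adjuster, CoverageType, HolderID, Premium, Region, VIN} covers every attribute.
Any other superkey properly contains one of these, so there are no further candidate keys.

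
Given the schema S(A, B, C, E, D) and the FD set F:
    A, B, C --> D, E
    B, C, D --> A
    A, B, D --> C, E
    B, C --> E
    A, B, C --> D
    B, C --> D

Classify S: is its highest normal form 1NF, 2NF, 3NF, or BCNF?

BCNF

Candidate keys: {A, B, D}, {B, C}. Prime attributes: {A, B, C, D}.
The left-hand side of every FD is a superkey, so BCNF is satisfied.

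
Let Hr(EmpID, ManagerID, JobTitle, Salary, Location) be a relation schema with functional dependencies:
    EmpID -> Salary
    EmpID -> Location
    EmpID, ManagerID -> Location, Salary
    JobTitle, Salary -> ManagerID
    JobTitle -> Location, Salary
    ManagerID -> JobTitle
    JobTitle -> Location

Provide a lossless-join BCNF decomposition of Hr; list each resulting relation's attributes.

Candidate keys of the original relation: {EmpID, JobTitle}, {EmpID, ManagerID}.
{EmpID, JobTitle, Location, ManagerID, Salary}: {EmpID} determines {EmpID, Location, Salary} here but is not a superkey — split on EmpID -> Location, Salary, giving {EmpID, Location, Salary} and {EmpID, JobTitle, ManagerID}.
{EmpID, Location, Salary} has no BCNF violation.
{EmpID, JobTitle, ManagerID}: {JobTitle} determines {JobTitle, ManagerID} here but is not a superkey — split on JobTitle -> ManagerID, giving {JobTitle, ManagerID} and {EmpID, JobTitle}.
{JobTitle, ManagerID} has no BCNF violation.
{EmpID, JobTitle} has no BCNF violation.

{EmpID, JobTitle}; {EmpID, Location, Salary}; {JobTitle, ManagerID}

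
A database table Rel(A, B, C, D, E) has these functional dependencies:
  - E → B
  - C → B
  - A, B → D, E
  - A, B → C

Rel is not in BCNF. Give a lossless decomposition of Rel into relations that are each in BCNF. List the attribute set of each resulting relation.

Candidate keys of the original relation: {A, B}, {A, C}, {A, E}.
{A, B, C, D, E}: {E} determines {B, E} here but is not a superkey — split on E → B, giving {B, E} and {A, C, D, E}.
{B, E} has no BCNF violation.
{A, C, D, E} has no BCNF violation.

{A, C, D, E}; {B, E}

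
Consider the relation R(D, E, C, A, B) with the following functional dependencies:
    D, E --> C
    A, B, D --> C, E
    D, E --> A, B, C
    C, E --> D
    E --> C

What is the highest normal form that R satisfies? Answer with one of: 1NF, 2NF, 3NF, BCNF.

Candidate keys: {A, B, D}, {E}. Prime attributes: {A, B, D, E}.
Each dependency's left side is a superkey — BCNF holds.

BCNF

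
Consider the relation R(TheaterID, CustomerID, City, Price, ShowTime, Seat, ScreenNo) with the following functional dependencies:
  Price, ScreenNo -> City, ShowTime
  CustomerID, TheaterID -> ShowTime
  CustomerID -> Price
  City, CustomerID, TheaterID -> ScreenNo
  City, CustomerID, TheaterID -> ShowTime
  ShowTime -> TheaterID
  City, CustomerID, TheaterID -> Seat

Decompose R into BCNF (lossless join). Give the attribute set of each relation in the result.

{City, Price, ScreenNo, ShowTime}; {CustomerID, Price}; {CustomerID, ScreenNo, Seat}; {ShowTime, TheaterID}

Candidate keys of the original relation: {City, CustomerID, ShowTime}, {City, CustomerID, TheaterID}, {CustomerID, ScreenNo}.
{City, CustomerID, Price, ScreenNo, Seat, ShowTime, TheaterID}: {Price, ScreenNo} determines {City, Price, ScreenNo, ShowTime, TheaterID} here but is not a superkey — split on Price, ScreenNo -> City, ShowTime, TheaterID, giving {City, Price, ScreenNo, ShowTime, TheaterID} and {CustomerID, Price, ScreenNo, Seat}.
{City, Price, ScreenNo, ShowTime, TheaterID}: {ShowTime} determines {ShowTime, TheaterID} here but is not a superkey — split on ShowTime -> TheaterID, giving {ShowTime, TheaterID} and {City, Price, ScreenNo, ShowTime}.
{ShowTime, TheaterID}: every determinant is a superkey — BCNF.
{City, Price, ScreenNo, ShowTime}: every determinant is a superkey — BCNF.
{CustomerID, Price, ScreenNo, Seat}: {CustomerID} determines {CustomerID, Price} here but is not a superkey — split on CustomerID -> Price, giving {CustomerID, Price} and {CustomerID, ScreenNo, Seat}.
{CustomerID, Price}: every determinant is a superkey — BCNF.
{CustomerID, ScreenNo, Seat}: every determinant is a superkey — BCNF.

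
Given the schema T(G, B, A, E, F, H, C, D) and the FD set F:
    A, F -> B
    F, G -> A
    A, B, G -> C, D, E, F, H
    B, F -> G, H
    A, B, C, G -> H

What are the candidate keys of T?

{A, F}⁺ = {A, B, C, D, E, F, G, H} — all of the relation — so {A, F} is a candidate key.
{B, F}⁺ = {A, B, C, D, E, F, G, H} — all of the relation — so {B, F} is a candidate key.
{F, G}⁺ = {A, B, C, D, E, F, G, H} — all of the relation — so {F, G} is a candidate key.
{A, B, G}⁺ = {A, B, C, D, E, F, G, H} — all of the relation — so {A, B, G} is a candidate key.
These are minimal and exhaustive — every other superkey contains one of them.

{A, B, G}, {A, F}, {B, F}, {F, G}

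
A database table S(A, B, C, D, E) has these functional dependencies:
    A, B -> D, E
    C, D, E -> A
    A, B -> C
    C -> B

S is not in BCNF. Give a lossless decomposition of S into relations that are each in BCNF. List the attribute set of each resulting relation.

Candidate keys of the original relation: {A, B}, {A, C}, {C, D, E}.
In {A, B, C, D, E}, {C} is not a superkey ({C}⁺ restricted to this set is {B, C}), so split on C -> B into {B, C} and {A, C, D, E}.
{B, C}: every determinant is a superkey — BCNF.
{A, C, D, E}: every determinant is a superkey — BCNF.

{A, C, D, E}; {B, C}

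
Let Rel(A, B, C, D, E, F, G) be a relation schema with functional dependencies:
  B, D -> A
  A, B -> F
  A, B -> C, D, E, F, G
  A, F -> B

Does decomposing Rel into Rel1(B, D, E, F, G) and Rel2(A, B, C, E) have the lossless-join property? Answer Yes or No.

No

Common attributes: {B, E}; their closure is {B, E}.
Rel1 ⊄ {B, E} and Rel2 ⊄ {B, E}, so the split is lossy.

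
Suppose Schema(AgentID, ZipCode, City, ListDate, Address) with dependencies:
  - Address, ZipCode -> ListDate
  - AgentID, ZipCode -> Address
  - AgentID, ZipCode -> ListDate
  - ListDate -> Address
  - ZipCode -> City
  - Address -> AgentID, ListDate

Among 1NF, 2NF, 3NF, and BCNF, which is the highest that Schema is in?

1NF

Candidate keys: {Address, ZipCode}, {AgentID, ZipCode}, {ListDate, ZipCode}. Prime attributes: {Address, AgentID, ListDate, ZipCode}.
ListDate -> Address: {ListDate}⁺ = {Address, AgentID, ListDate}, which is not all of the attributes, so the left side is not a superkey — BCNF is violated.
Because {City} is non-prime and the left side of ZipCode -> City is not a superkey, the relation is not in 3NF.
Since {ZipCode} ⊂ {Address, ZipCode} and {ZipCode}⁺ ⊇ {City} with {City} non-prime, there is a partial dependency; 2NF fails.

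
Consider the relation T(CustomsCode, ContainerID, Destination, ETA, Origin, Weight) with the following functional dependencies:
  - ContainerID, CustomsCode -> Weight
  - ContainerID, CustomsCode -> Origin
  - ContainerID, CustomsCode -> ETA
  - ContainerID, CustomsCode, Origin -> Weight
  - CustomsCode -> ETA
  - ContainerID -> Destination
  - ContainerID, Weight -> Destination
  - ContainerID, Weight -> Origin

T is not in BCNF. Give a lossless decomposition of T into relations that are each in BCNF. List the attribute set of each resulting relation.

{ContainerID, CustomsCode, Weight}; {ContainerID, Destination}; {ContainerID, Origin, Weight}; {CustomsCode, ETA}

Candidate key of the original relation: {ContainerID, CustomsCode}.
Within {ContainerID, CustomsCode, Destination, ETA, Origin, Weight}: {CustomsCode}⁺ ∩ {ContainerID, CustomsCode, Destination, ETA, Origin, Weight} = {CustomsCode, ETA}, not the whole set, so CustomsCode -> ETA violates BCNF; decompose into {CustomsCode, ETA} and {ContainerID, CustomsCode, Destination, Origin, Weight}.
{CustomsCode, ETA}: every determinant is a superkey — BCNF.
Within {ContainerID, CustomsCode, Destination, Origin, Weight}: {ContainerID}⁺ ∩ {ContainerID, CustomsCode, Destination, Origin, Weight} = {ContainerID, Destination}, not the whole set, so ContainerID -> Destination violates BCNF; decompose into {ContainerID, Destination} and {ContainerID, CustomsCode, Origin, Weight}.
{ContainerID, Destination}: every determinant is a superkey — BCNF.
Within {ContainerID, CustomsCode, Origin, Weight}: {ContainerID, Weight}⁺ ∩ {ContainerID, CustomsCode, Origin, Weight} = {ContainerID, Origin, Weight}, not the whole set, so ContainerID, Weight -> Origin violates BCNF; decompose into {ContainerID, Origin, Weight} and {ContainerID, CustomsCode, Weight}.
{ContainerID, Origin, Weight}: every determinant is a superkey — BCNF.
{ContainerID, CustomsCode, Weight}: every determinant is a superkey — BCNF.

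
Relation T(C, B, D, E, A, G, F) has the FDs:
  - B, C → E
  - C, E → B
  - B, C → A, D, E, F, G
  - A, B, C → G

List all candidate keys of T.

{C} never appears on the right of any FD, so every key must include it.
{B, C}⁺ = {A, B, C, D, E, F, G}, which is every attribute, so {B, C} is a candidate key.
{C, E}⁺ = {A, B, C, D, E, F, G}, which is every attribute, so {C, E} is a candidate key.
Any other superkey properly contains one of these, so there are no further candidate keys.

{B, C}, {C, E}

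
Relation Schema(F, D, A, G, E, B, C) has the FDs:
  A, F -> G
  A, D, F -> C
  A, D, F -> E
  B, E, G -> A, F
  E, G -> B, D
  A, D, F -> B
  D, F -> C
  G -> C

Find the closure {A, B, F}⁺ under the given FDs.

Start with {A, B, F}.
A, F -> G applies; add {G} → now {A, B, F, G}.
G -> C applies; add {C} → now {A, B, C, F, G}.
No further FD applies.

{A, B, C, F, G}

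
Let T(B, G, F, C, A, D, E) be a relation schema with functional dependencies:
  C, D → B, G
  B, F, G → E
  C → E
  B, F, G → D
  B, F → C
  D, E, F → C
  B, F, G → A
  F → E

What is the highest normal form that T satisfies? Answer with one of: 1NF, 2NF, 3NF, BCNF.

Candidate keys: {B, F, G}, {D, F}. Prime attributes: {B, D, F, G}.
C, D → B, G: {C, D}⁺ = {B, C, D, E, G}, which is not all of the attributes, so the left side is not a superkey — BCNF is violated.
Because {E} is non-prime and the left side of C → E is not a superkey, the relation is not in 3NF.
Since {F} ⊂ {D, F} and {F}⁺ ⊇ {E} with {E} non-prime, there is a partial dependency; 2NF fails.

1NF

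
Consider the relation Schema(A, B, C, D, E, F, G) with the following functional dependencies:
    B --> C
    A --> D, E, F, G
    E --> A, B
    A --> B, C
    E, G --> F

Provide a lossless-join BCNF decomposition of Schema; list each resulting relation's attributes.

Candidate keys of the original relation: {A}, {E}.
{A, B, C, D, E, F, G}: {B} determines {B, C} here but is not a superkey — split on B --> C, giving {B, C} and {A, B, D, E, F, G}.
{B, C}: every determinant is a superkey — BCNF.
{A, B, D, E, F, G}: every determinant is a superkey — BCNF.

{A, B, D, E, F, G}; {B, C}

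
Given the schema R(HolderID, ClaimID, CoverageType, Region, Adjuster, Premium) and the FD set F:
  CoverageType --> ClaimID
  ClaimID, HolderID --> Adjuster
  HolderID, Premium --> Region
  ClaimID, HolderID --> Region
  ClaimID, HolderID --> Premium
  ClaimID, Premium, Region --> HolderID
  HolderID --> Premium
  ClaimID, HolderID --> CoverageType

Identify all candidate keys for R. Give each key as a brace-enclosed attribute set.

{ClaimID, HolderID}, {ClaimID, Premium, Region}, {CoverageType, HolderID}, {CoverageType, Premium, Region}

{ClaimID, HolderID} is a candidate key since {ClaimID, HolderID}⁺ = {Adjuster, ClaimID, CoverageType, HolderID, Premium, Region} covers every attribute.
{CoverageType, HolderID} is a candidate key since {CoverageType, HolderID}⁺ = {Adjuster, ClaimID, CoverageType, HolderID, Premium, Region} covers every attribute.
{ClaimID, Premium, Region} is a candidate key since {ClaimID, Premium, Region}⁺ = {Adjuster, ClaimID, CoverageType, HolderID, Premium, Region} covers every attribute.
{CoverageType, Premium, Region} is a candidate key since {CoverageType, Premium, Region}⁺ = {Adjuster, ClaimID, CoverageType, HolderID, Premium, Region} covers every attribute.
No proper subset of any of these is a key, and no other minimal superkey exists.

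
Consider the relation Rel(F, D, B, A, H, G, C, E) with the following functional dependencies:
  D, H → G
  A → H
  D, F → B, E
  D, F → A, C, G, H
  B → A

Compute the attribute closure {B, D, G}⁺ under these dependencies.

Start with {B, D, G}.
B → A applies; add {A} → now {A, B, D, G}.
A → H applies; add {H} → now {A, B, D, G, H}.
No further FD applies.

{A, B, D, G, H}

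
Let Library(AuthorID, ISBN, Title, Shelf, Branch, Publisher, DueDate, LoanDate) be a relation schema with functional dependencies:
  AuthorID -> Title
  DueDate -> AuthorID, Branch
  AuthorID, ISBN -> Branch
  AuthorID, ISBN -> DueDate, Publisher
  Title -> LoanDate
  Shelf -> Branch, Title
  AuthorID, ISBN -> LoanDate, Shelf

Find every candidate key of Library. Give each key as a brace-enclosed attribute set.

{ISBN} never appears on the right of any FD, so every key must include it.
{AuthorID, ISBN}⁺ = {AuthorID, Branch, DueDate, ISBN, LoanDate, Publisher, Shelf, Title} — all of the relation — so {AuthorID, ISBN} is a candidate key.
{DueDate, ISBN}⁺ = {AuthorID, Branch, DueDate, ISBN, LoanDate, Publisher, Shelf, Title} — all of the relation — so {DueDate, ISBN} is a candidate key.
Any other superkey properly contains one of these, so there are no further candidate keys.

{AuthorID, ISBN}, {DueDate, ISBN}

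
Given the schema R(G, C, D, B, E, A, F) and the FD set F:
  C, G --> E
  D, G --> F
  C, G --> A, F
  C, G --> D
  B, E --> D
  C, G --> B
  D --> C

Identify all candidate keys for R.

{B, E, G}, {C, G}, {D, G}

Attributes never on any right-hand side: {G} — every candidate key must contain it.
{C, G} is a candidate key since {C, G}⁺ = {A, B, C, D, E, F, G} covers every attribute.
{D, G} is a candidate key since {D, G}⁺ = {A, B, C, D, E, F, G} covers every attribute.
{B, E, G} is a candidate key since {B, E, G}⁺ = {A, B, C, D, E, F, G} covers every attribute.
These are minimal and exhaustive — every other superkey contains one of them.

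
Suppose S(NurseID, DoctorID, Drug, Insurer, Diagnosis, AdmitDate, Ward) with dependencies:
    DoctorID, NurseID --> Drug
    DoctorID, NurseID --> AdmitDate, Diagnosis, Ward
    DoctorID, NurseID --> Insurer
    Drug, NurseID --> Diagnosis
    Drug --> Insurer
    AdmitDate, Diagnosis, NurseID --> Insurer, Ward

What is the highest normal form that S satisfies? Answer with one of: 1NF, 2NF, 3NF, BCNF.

2NF

Candidate key: {DoctorID, NurseID}. Prime attributes: {DoctorID, NurseID}.
Drug, NurseID --> Diagnosis: {Drug, NurseID}⁺ = {Diagnosis, Drug, Insurer, NurseID}, which is not all of the attributes, so the left side is not a superkey — BCNF is violated.
Drug, NurseID --> Diagnosis determines the non-prime attribute {Diagnosis} from a non-superkey — 3NF is violated.
No non-prime attribute depends on a proper subset of any candidate key, so 2NF holds.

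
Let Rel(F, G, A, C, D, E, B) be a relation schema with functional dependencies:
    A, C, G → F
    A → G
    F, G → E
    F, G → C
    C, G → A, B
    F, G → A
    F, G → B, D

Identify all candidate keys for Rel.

{A, C} is a candidate key since {A, C}⁺ = {A, B, C, D, E, F, G} covers every attribute.
{A, F} is a candidate key since {A, F}⁺ = {A, B, C, D, E, F, G} covers every attribute.
{C, G} is a candidate key since {C, G}⁺ = {A, B, C, D, E, F, G} covers every attribute.
{F, G} is a candidate key since {F, G}⁺ = {A, B, C, D, E, F, G} covers every attribute.
Any other superkey properly contains one of these, so there are no further candidate keys.

{A, C}, {A, F}, {C, G}, {F, G}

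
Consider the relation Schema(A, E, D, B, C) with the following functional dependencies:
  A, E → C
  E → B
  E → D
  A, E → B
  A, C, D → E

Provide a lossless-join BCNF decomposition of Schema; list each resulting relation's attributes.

Candidate keys of the original relation: {A, C, D}, {A, E}.
Within {A, B, C, D, E}: {E}⁺ ∩ {A, B, C, D, E} = {B, D, E}, not the whole set, so E → B, D violates BCNF; decompose into {B, D, E} and {A, C, E}.
{B, D, E} has no BCNF violation.
{A, C, E} has no BCNF violation.

{A, C, E}; {B, D, E}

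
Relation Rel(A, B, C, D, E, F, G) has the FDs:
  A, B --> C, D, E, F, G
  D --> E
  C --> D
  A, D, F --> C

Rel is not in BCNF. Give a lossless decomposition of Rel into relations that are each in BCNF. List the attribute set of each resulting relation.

{A, B, C, F, G}; {C, D}; {D, E}

Candidate key of the original relation: {A, B}.
In {A, B, C, D, E, F, G}, {D} is not a superkey ({D}⁺ restricted to this set is {D, E}), so split on D --> E into {D, E} and {A, B, C, D, F, G}.
{D, E} is in BCNF.
In {A, B, C, D, F, G}, {C} is not a superkey ({C}⁺ restricted to this set is {C, D}), so split on C --> D into {C, D} and {A, B, C, F, G}.
{C, D} is in BCNF.
{A, B, C, F, G} is in BCNF.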